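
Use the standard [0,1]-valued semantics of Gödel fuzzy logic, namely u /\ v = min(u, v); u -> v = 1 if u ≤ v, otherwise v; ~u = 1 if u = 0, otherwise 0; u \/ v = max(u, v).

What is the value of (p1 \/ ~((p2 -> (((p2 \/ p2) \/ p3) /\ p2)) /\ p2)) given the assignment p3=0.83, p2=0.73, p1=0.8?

(p2 \/ p2) = max(0.73, 0.73) = 0.73
((p2 \/ p2) \/ p3) = max(0.73, 0.83) = 0.83
(((p2 \/ p2) \/ p3) /\ p2) = min(0.83, 0.73) = 0.73
(p2 -> (((p2 \/ p2) \/ p3) /\ p2)): 0.73 ≤ 0.73, so result = 1
((p2 -> (((p2 \/ p2) \/ p3) /\ p2)) /\ p2) = min(1, 0.73) = 0.73
~((p2 -> (((p2 \/ p2) \/ p3) /\ p2)) /\ p2): Gödel ¬ of 0.73 = 0 (operand ≠ 0)
(p1 \/ ~((p2 -> (((p2 \/ p2) \/ p3) /\ p2)) /\ p2)) = max(0.8, 0) = 0.8

0.80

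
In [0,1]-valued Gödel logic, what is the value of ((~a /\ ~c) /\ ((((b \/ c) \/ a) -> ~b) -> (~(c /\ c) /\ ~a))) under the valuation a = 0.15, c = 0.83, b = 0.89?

~a: Gödel ¬ of 0.15 = 0 (operand ≠ 0)
~c: Gödel ¬ of 0.83 = 0 (operand ≠ 0)
(~a /\ ~c) = min(0, 0) = 0
(b \/ c) = max(0.89, 0.83) = 0.89
((b \/ c) \/ a) = max(0.89, 0.15) = 0.89
~b: Gödel ¬ of 0.89 = 0 (operand ≠ 0)
(((b \/ c) \/ a) -> ~b): 0.89 > 0, so result = 0
(c /\ c) = min(0.83, 0.83) = 0.83
~(c /\ c): Gödel ¬ of 0.83 = 0 (operand ≠ 0)
~a: Gödel ¬ of 0.15 = 0 (operand ≠ 0)
(~(c /\ c) /\ ~a) = min(0, 0) = 0
((((b \/ c) \/ a) -> ~b) -> (~(c /\ c) /\ ~a)): 0 ≤ 0, so result = 1
((~a /\ ~c) /\ ((((b \/ c) \/ a) -> ~b) -> (~(c /\ c) /\ ~a))) = min(0, 1) = 0

0.00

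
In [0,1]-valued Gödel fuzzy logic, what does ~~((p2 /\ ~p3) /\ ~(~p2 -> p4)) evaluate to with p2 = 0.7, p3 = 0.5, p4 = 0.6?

~p3: Gödel ¬ of 0.5 = 0 (operand ≠ 0)
(p2 /\ ~p3) = min(0.7, 0) = 0
~p2: Gödel ¬ of 0.7 = 0 (operand ≠ 0)
(~p2 -> p4): 0 ≤ 0.6, so result = 1
~(~p2 -> p4): Gödel ¬ of 1 = 0 (operand ≠ 0)
((p2 /\ ~p3) /\ ~(~p2 -> p4)) = min(0, 0) = 0
~((p2 /\ ~p3) /\ ~(~p2 -> p4)): Gödel ¬ of 0 = 1 (operand is 0)
~~((p2 /\ ~p3) /\ ~(~p2 -> p4)): Gödel ¬ of 1 = 0 (operand ≠ 0)

0.00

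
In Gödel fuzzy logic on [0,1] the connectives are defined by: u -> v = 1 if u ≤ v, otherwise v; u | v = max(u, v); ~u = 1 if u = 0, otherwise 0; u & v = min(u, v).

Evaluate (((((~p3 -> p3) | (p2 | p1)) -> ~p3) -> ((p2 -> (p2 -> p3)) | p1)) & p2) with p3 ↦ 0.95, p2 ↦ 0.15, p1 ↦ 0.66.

0.15

~p3: Gödel ¬ of 0.95 = 0 (operand ≠ 0)
(~p3 -> p3): 0 ≤ 0.95, so result = 1
(p2 | p1) = max(0.15, 0.66) = 0.66
((~p3 -> p3) | (p2 | p1)) = max(1, 0.66) = 1
~p3: Gödel ¬ of 0.95 = 0 (operand ≠ 0)
(((~p3 -> p3) | (p2 | p1)) -> ~p3): 1 > 0, so result = 0
(p2 -> p3): 0.15 ≤ 0.95, so result = 1
(p2 -> (p2 -> p3)): 0.15 ≤ 1, so result = 1
((p2 -> (p2 -> p3)) | p1) = max(1, 0.66) = 1
((((~p3 -> p3) | (p2 | p1)) -> ~p3) -> ((p2 -> (p2 -> p3)) | p1)): 0 ≤ 1, so result = 1
(((((~p3 -> p3) | (p2 | p1)) -> ~p3) -> ((p2 -> (p2 -> p3)) | p1)) & p2) = min(1, 0.15) = 0.15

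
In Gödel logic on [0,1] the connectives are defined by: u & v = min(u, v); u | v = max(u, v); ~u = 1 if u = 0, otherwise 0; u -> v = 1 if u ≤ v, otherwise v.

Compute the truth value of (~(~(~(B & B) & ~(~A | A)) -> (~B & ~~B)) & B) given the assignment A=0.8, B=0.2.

0.20

(B & B) = min(0.2, 0.2) = 0.2
~(B & B): Gödel ¬ of 0.2 = 0 (operand ≠ 0)
~A: Gödel ¬ of 0.8 = 0 (operand ≠ 0)
(~A | A) = max(0, 0.8) = 0.8
~(~A | A): Gödel ¬ of 0.8 = 0 (operand ≠ 0)
(~(B & B) & ~(~A | A)) = min(0, 0) = 0
~(~(B & B) & ~(~A | A)): Gödel ¬ of 0 = 1 (operand is 0)
~B: Gödel ¬ of 0.2 = 0 (operand ≠ 0)
~B: Gödel ¬ of 0.2 = 0 (operand ≠ 0)
~~B: Gödel ¬ of 0 = 1 (operand is 0)
(~B & ~~B) = min(0, 1) = 0
(~(~(B & B) & ~(~A | A)) -> (~B & ~~B)): 1 > 0, so result = 0
~(~(~(B & B) & ~(~A | A)) -> (~B & ~~B)): Gödel ¬ of 0 = 1 (operand is 0)
(~(~(~(B & B) & ~(~A | A)) -> (~B & ~~B)) & B) = min(1, 0.2) = 0.2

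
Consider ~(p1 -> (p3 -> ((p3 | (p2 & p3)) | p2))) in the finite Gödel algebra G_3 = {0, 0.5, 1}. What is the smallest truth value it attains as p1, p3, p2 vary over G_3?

0.00

The minimum is attained at p1 = 0, p3 = 0, p2 = 0:
  (p2 & p3) = min(0, 0) = 0
  (p3 | (p2 & p3)) = max(0, 0) = 0
  ((p3 | (p2 & p3)) | p2) = max(0, 0) = 0
  (p3 -> ((p3 | (p2 & p3)) | p2)): 0 ≤ 0, so result = 1
  (p1 -> (p3 -> ((p3 | (p2 & p3)) | p2))): 0 ≤ 1, so result = 1
  ~(p1 -> (p3 -> ((p3 | (p2 & p3)) | p2))): Gödel ¬ of 1 = 0 (operand ≠ 0)
Checking all 27 assignments confirms none give a value below 0.00.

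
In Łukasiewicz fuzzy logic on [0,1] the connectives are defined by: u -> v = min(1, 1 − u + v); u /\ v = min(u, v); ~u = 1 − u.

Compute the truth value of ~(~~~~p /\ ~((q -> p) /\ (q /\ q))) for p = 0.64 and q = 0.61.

0.61

~p: Łukasiewicz ¬ gives 1 − 0.64 = 0.36
~~p: Łukasiewicz ¬ gives 1 − 0.36 = 0.64
~~~p: Łukasiewicz ¬ gives 1 − 0.64 = 0.36
~~~~p: Łukasiewicz ¬ gives 1 − 0.36 = 0.64
(q -> p): min(1, 1 − 0.61 + 0.64) = 1
(q /\ q) = min(0.61, 0.61) = 0.61
((q -> p) /\ (q /\ q)) = min(1, 0.61) = 0.61
~((q -> p) /\ (q /\ q)): Łukasiewicz ¬ gives 1 − 0.61 = 0.39
(~~~~p /\ ~((q -> p) /\ (q /\ q))) = min(0.64, 0.39) = 0.39
~(~~~~p /\ ~((q -> p) /\ (q /\ q))): Łukasiewicz ¬ gives 1 − 0.39 = 0.61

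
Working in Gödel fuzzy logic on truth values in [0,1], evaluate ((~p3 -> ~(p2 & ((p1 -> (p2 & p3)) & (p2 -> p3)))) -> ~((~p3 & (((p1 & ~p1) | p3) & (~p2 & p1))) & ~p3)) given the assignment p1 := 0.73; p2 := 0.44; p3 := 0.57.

~p3: Gödel ¬ of 0.57 = 0 (operand ≠ 0)
(p2 & p3) = min(0.44, 0.57) = 0.44
(p1 -> (p2 & p3)): 0.73 > 0.44, so result = 0.44
(p2 -> p3): 0.44 ≤ 0.57, so result = 1
((p1 -> (p2 & p3)) & (p2 -> p3)) = min(0.44, 1) = 0.44
(p2 & ((p1 -> (p2 & p3)) & (p2 -> p3))) = min(0.44, 0.44) = 0.44
~(p2 & ((p1 -> (p2 & p3)) & (p2 -> p3))): Gödel ¬ of 0.44 = 0 (operand ≠ 0)
(~p3 -> ~(p2 & ((p1 -> (p2 & p3)) & (p2 -> p3)))): 0 ≤ 0, so result = 1
~p3: Gödel ¬ of 0.57 = 0 (operand ≠ 0)
~p1: Gödel ¬ of 0.73 = 0 (operand ≠ 0)
(p1 & ~p1) = min(0.73, 0) = 0
((p1 & ~p1) | p3) = max(0, 0.57) = 0.57
~p2: Gödel ¬ of 0.44 = 0 (operand ≠ 0)
(~p2 & p1) = min(0, 0.73) = 0
(((p1 & ~p1) | p3) & (~p2 & p1)) = min(0.57, 0) = 0
(~p3 & (((p1 & ~p1) | p3) & (~p2 & p1))) = min(0, 0) = 0
~p3: Gödel ¬ of 0.57 = 0 (operand ≠ 0)
((~p3 & (((p1 & ~p1) | p3) & (~p2 & p1))) & ~p3) = min(0, 0) = 0
~((~p3 & (((p1 & ~p1) | p3) & (~p2 & p1))) & ~p3): Gödel ¬ of 0 = 1 (operand is 0)
((~p3 -> ~(p2 & ((p1 -> (p2 & p3)) & (p2 -> p3)))) -> ~((~p3 & (((p1 & ~p1) | p3) & (~p2 & p1))) & ~p3)): 1 ≤ 1, so result = 1

1.00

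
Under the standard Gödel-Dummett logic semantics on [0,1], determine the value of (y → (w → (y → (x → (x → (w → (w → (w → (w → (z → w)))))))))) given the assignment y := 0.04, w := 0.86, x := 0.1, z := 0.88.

(z → w): 0.88 > 0.86, so result = 0.86
(w → (z → w)): 0.86 ≤ 0.86, so result = 1
(w → (w → (z → w))): 0.86 ≤ 1, so result = 1
(w → (w → (w → (z → w)))): 0.86 ≤ 1, so result = 1
(w → (w → (w → (w → (z → w))))): 0.86 ≤ 1, so result = 1
(x → (w → (w → (w → (w → (z → w)))))): 0.1 ≤ 1, so result = 1
(x → (x → (w → (w → (w → (w → (z → w))))))): 0.1 ≤ 1, so result = 1
(y → (x → (x → (w → (w → (w → (w → (z → w)))))))): 0.04 ≤ 1, so result = 1
(w → (y → (x → (x → (w → (w → (w → (w → (z → w))))))))): 0.86 ≤ 1, so result = 1
(y → (w → (y → (x → (x → (w → (w → (w → (w → (z → w)))))))))): 0.04 ≤ 1, so result = 1

1.00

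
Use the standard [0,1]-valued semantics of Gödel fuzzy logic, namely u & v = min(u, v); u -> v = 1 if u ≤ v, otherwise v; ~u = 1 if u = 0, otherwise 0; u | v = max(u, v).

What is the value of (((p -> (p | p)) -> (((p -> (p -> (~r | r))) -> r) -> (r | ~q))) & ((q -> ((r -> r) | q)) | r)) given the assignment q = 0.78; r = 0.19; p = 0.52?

0.19

(p | p) = max(0.52, 0.52) = 0.52
(p -> (p | p)): 0.52 ≤ 0.52, so result = 1
~r: Gödel ¬ of 0.19 = 0 (operand ≠ 0)
(~r | r) = max(0, 0.19) = 0.19
(p -> (~r | r)): 0.52 > 0.19, so result = 0.19
(p -> (p -> (~r | r))): 0.52 > 0.19, so result = 0.19
((p -> (p -> (~r | r))) -> r): 0.19 ≤ 0.19, so result = 1
~q: Gödel ¬ of 0.78 = 0 (operand ≠ 0)
(r | ~q) = max(0.19, 0) = 0.19
(((p -> (p -> (~r | r))) -> r) -> (r | ~q)): 1 > 0.19, so result = 0.19
((p -> (p | p)) -> (((p -> (p -> (~r | r))) -> r) -> (r | ~q))): 1 > 0.19, so result = 0.19
(r -> r): 0.19 ≤ 0.19, so result = 1
((r -> r) | q) = max(1, 0.78) = 1
(q -> ((r -> r) | q)): 0.78 ≤ 1, so result = 1
((q -> ((r -> r) | q)) | r) = max(1, 0.19) = 1
(((p -> (p | p)) -> (((p -> (p -> (~r | r))) -> r) -> (r | ~q))) & ((q -> ((r -> r) | q)) | r)) = min(0.19, 1) = 0.19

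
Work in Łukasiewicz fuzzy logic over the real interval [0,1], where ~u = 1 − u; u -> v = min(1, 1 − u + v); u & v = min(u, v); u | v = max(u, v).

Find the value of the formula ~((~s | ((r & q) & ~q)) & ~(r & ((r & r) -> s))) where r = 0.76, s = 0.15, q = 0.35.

~s: Łukasiewicz ¬ gives 1 − 0.15 = 0.85
(r & q) = min(0.76, 0.35) = 0.35
~q: Łukasiewicz ¬ gives 1 − 0.35 = 0.65
((r & q) & ~q) = min(0.35, 0.65) = 0.35
(~s | ((r & q) & ~q)) = max(0.85, 0.35) = 0.85
(r & r) = min(0.76, 0.76) = 0.76
((r & r) -> s): min(1, 1 − 0.76 + 0.15) = 0.39
(r & ((r & r) -> s)) = min(0.76, 0.39) = 0.39
~(r & ((r & r) -> s)): Łukasiewicz ¬ gives 1 − 0.39 = 0.61
((~s | ((r & q) & ~q)) & ~(r & ((r & r) -> s))) = min(0.85, 0.61) = 0.61
~((~s | ((r & q) & ~q)) & ~(r & ((r & r) -> s))): Łukasiewicz ¬ gives 1 − 0.61 = 0.39

0.39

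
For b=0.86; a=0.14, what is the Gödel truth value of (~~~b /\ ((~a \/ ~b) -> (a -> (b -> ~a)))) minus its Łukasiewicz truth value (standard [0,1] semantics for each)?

-0.14

Gödel evaluation:
  ~b: Gödel ¬ of 0.86 = 0 (operand ≠ 0)
  ~~b: Gödel ¬ of 0 = 1 (operand is 0)
  ~~~b: Gödel ¬ of 1 = 0 (operand ≠ 0)
  ~a: Gödel ¬ of 0.14 = 0 (operand ≠ 0)
  ~b: Gödel ¬ of 0.86 = 0 (operand ≠ 0)
  (~a \/ ~b) = max(0, 0) = 0
  ~a: Gödel ¬ of 0.14 = 0 (operand ≠ 0)
  (b -> ~a): 0.86 > 0, so result = 0
  (a -> (b -> ~a)): 0.14 > 0, so result = 0
  ((~a \/ ~b) -> (a -> (b -> ~a))): 0 ≤ 0, so result = 1
  (~~~b /\ ((~a \/ ~b) -> (a -> (b -> ~a)))) = min(0, 1) = 0
  Gödel value = 0
Łukasiewicz evaluation:
  ~b: Łukasiewicz ¬ gives 1 − 0.86 = 0.14
  ~~b: Łukasiewicz ¬ gives 1 − 0.14 = 0.86
  ~~~b: Łukasiewicz ¬ gives 1 − 0.86 = 0.14
  ~a: Łukasiewicz ¬ gives 1 − 0.14 = 0.86
  ~b: Łukasiewicz ¬ gives 1 − 0.86 = 0.14
  (~a \/ ~b) = max(0.86, 0.14) = 0.86
  ~a: Łukasiewicz ¬ gives 1 − 0.14 = 0.86
  (b -> ~a): min(1, 1 − 0.86 + 0.86) = 1
  (a -> (b -> ~a)): min(1, 1 − 0.14 + 1) = 1
  ((~a \/ ~b) -> (a -> (b -> ~a))): min(1, 1 − 0.86 + 1) = 1
  (~~~b /\ ((~a \/ ~b) -> (a -> (b -> ~a)))) = min(0.14, 1) = 0.14
  Łukasiewicz value = 0.14
Difference: 0 − 0.14 = -0.14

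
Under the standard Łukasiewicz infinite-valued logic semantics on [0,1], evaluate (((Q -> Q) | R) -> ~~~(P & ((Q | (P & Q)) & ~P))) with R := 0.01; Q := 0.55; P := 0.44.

(Q -> Q): min(1, 1 − 0.55 + 0.55) = 1
((Q -> Q) | R) = max(1, 0.01) = 1
(P & Q) = min(0.44, 0.55) = 0.44
(Q | (P & Q)) = max(0.55, 0.44) = 0.55
~P: Łukasiewicz ¬ gives 1 − 0.44 = 0.56
((Q | (P & Q)) & ~P) = min(0.55, 0.56) = 0.55
(P & ((Q | (P & Q)) & ~P)) = min(0.44, 0.55) = 0.44
~(P & ((Q | (P & Q)) & ~P)): Łukasiewicz ¬ gives 1 − 0.44 = 0.56
~~(P & ((Q | (P & Q)) & ~P)): Łukasiewicz ¬ gives 1 − 0.56 = 0.44
~~~(P & ((Q | (P & Q)) & ~P)): Łukasiewicz ¬ gives 1 − 0.44 = 0.56
(((Q -> Q) | R) -> ~~~(P & ((Q | (P & Q)) & ~P))): min(1, 1 − 1 + 0.56) = 0.56

0.56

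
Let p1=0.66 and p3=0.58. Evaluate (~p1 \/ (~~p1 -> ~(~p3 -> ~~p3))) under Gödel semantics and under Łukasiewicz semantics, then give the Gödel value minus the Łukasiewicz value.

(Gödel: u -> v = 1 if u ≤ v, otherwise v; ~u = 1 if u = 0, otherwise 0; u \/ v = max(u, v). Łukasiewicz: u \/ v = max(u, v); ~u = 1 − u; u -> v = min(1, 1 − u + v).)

-0.34

Gödel evaluation:
  ~p1: Gödel ¬ of 0.66 = 0 (operand ≠ 0)
  ~p1: Gödel ¬ of 0.66 = 0 (operand ≠ 0)
  ~~p1: Gödel ¬ of 0 = 1 (operand is 0)
  ~p3: Gödel ¬ of 0.58 = 0 (operand ≠ 0)
  ~p3: Gödel ¬ of 0.58 = 0 (operand ≠ 0)
  ~~p3: Gödel ¬ of 0 = 1 (operand is 0)
  (~p3 -> ~~p3): 0 ≤ 1, so result = 1
  ~(~p3 -> ~~p3): Gödel ¬ of 1 = 0 (operand ≠ 0)
  (~~p1 -> ~(~p3 -> ~~p3)): 1 > 0, so result = 0
  (~p1 \/ (~~p1 -> ~(~p3 -> ~~p3))) = max(0, 0) = 0
  Gödel value = 0
Łukasiewicz evaluation:
  ~p1: Łukasiewicz ¬ gives 1 − 0.66 = 0.34
  ~p1: Łukasiewicz ¬ gives 1 − 0.66 = 0.34
  ~~p1: Łukasiewicz ¬ gives 1 − 0.34 = 0.66
  ~p3: Łukasiewicz ¬ gives 1 − 0.58 = 0.42
  ~p3: Łukasiewicz ¬ gives 1 − 0.58 = 0.42
  ~~p3: Łukasiewicz ¬ gives 1 − 0.42 = 0.58
  (~p3 -> ~~p3): min(1, 1 − 0.42 + 0.58) = 1
  ~(~p3 -> ~~p3): Łukasiewicz ¬ gives 1 − 1 = 0
  (~~p1 -> ~(~p3 -> ~~p3)): min(1, 1 − 0.66 + 0) = 0.34
  (~p1 \/ (~~p1 -> ~(~p3 -> ~~p3))) = max(0.34, 0.34) = 0.34
  Łukasiewicz value = 0.34
Difference: 0 − 0.34 = -0.34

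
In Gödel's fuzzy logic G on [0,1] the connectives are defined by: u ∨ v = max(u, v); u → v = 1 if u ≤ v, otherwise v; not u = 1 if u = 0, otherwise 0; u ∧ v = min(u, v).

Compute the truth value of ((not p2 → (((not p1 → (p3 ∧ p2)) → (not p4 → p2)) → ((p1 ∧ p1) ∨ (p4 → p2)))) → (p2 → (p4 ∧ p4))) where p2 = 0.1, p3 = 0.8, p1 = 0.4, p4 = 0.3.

not p2: Gödel ¬ of 0.1 = 0 (operand ≠ 0)
not p1: Gödel ¬ of 0.4 = 0 (operand ≠ 0)
(p3 ∧ p2) = min(0.8, 0.1) = 0.1
(not p1 → (p3 ∧ p2)): 0 ≤ 0.1, so result = 1
not p4: Gödel ¬ of 0.3 = 0 (operand ≠ 0)
(not p4 → p2): 0 ≤ 0.1, so result = 1
((not p1 → (p3 ∧ p2)) → (not p4 → p2)): 1 ≤ 1, so result = 1
(p1 ∧ p1) = min(0.4, 0.4) = 0.4
(p4 → p2): 0.3 > 0.1, so result = 0.1
((p1 ∧ p1) ∨ (p4 → p2)) = max(0.4, 0.1) = 0.4
(((not p1 → (p3 ∧ p2)) → (not p4 → p2)) → ((p1 ∧ p1) ∨ (p4 → p2))): 1 > 0.4, so result = 0.4
(not p2 → (((not p1 → (p3 ∧ p2)) → (not p4 → p2)) → ((p1 ∧ p1) ∨ (p4 → p2)))): 0 ≤ 0.4, so result = 1
(p4 ∧ p4) = min(0.3, 0.3) = 0.3
(p2 → (p4 ∧ p4)): 0.1 ≤ 0.3, so result = 1
((not p2 → (((not p1 → (p3 ∧ p2)) → (not p4 → p2)) → ((p1 ∧ p1) ∨ (p4 → p2)))) → (p2 → (p4 ∧ p4))): 1 ≤ 1, so result = 1

1.00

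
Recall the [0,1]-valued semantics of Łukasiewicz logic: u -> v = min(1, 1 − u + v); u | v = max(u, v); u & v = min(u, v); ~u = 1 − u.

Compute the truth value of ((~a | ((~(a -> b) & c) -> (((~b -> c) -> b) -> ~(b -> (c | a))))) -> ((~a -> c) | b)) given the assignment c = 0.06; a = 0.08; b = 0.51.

~a: Łukasiewicz ¬ gives 1 − 0.08 = 0.92
(a -> b): min(1, 1 − 0.08 + 0.51) = 1
~(a -> b): Łukasiewicz ¬ gives 1 − 1 = 0
(~(a -> b) & c) = min(0, 0.06) = 0
~b: Łukasiewicz ¬ gives 1 − 0.51 = 0.49
(~b -> c): min(1, 1 − 0.49 + 0.06) = 0.57
((~b -> c) -> b): min(1, 1 − 0.57 + 0.51) = 0.94
(c | a) = max(0.06, 0.08) = 0.08
(b -> (c | a)): min(1, 1 − 0.51 + 0.08) = 0.57
~(b -> (c | a)): Łukasiewicz ¬ gives 1 − 0.57 = 0.43
(((~b -> c) -> b) -> ~(b -> (c | a))): min(1, 1 − 0.94 + 0.43) = 0.49
((~(a -> b) & c) -> (((~b -> c) -> b) -> ~(b -> (c | a)))): min(1, 1 − 0 + 0.49) = 1
(~a | ((~(a -> b) & c) -> (((~b -> c) -> b) -> ~(b -> (c | a))))) = max(0.92, 1) = 1
~a: Łukasiewicz ¬ gives 1 − 0.08 = 0.92
(~a -> c): min(1, 1 − 0.92 + 0.06) = 0.14
((~a -> c) | b) = max(0.14, 0.51) = 0.51
((~a | ((~(a -> b) & c) -> (((~b -> c) -> b) -> ~(b -> (c | a))))) -> ((~a -> c) | b)): min(1, 1 − 1 + 0.51) = 0.51

0.51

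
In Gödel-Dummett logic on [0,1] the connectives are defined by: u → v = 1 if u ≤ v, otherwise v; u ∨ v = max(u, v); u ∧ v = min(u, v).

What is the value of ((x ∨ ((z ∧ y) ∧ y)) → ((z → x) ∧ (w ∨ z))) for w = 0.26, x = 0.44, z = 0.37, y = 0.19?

0.37

(z ∧ y) = min(0.37, 0.19) = 0.19
((z ∧ y) ∧ y) = min(0.19, 0.19) = 0.19
(x ∨ ((z ∧ y) ∧ y)) = max(0.44, 0.19) = 0.44
(z → x): 0.37 ≤ 0.44, so result = 1
(w ∨ z) = max(0.26, 0.37) = 0.37
((z → x) ∧ (w ∨ z)) = min(1, 0.37) = 0.37
((x ∨ ((z ∧ y) ∧ y)) → ((z → x) ∧ (w ∨ z))): 0.44 > 0.37, so result = 0.37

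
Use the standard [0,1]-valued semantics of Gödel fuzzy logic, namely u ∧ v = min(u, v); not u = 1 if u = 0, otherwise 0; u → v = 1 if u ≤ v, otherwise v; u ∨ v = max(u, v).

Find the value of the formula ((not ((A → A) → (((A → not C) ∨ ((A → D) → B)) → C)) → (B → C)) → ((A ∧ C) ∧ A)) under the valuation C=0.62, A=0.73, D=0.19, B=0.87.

0.62

(A → A): 0.73 ≤ 0.73, so result = 1
not C: Gödel ¬ of 0.62 = 0 (operand ≠ 0)
(A → not C): 0.73 > 0, so result = 0
(A → D): 0.73 > 0.19, so result = 0.19
((A → D) → B): 0.19 ≤ 0.87, so result = 1
((A → not C) ∨ ((A → D) → B)) = max(0, 1) = 1
(((A → not C) ∨ ((A → D) → B)) → C): 1 > 0.62, so result = 0.62
((A → A) → (((A → not C) ∨ ((A → D) → B)) → C)): 1 > 0.62, so result = 0.62
not ((A → A) → (((A → not C) ∨ ((A → D) → B)) → C)): Gödel ¬ of 0.62 = 0 (operand ≠ 0)
(B → C): 0.87 > 0.62, so result = 0.62
(not ((A → A) → (((A → not C) ∨ ((A → D) → B)) → C)) → (B → C)): 0 ≤ 0.62, so result = 1
(A ∧ C) = min(0.73, 0.62) = 0.62
((A ∧ C) ∧ A) = min(0.62, 0.73) = 0.62
((not ((A → A) → (((A → not C) ∨ ((A → D) → B)) → C)) → (B → C)) → ((A ∧ C) ∧ A)): 1 > 0.62, so result = 0.62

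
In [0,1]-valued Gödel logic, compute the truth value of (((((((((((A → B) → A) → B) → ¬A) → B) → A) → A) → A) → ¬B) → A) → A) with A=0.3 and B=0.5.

(A → B): 0.3 ≤ 0.5, so result = 1
((A → B) → A): 1 > 0.3, so result = 0.3
(((A → B) → A) → B): 0.3 ≤ 0.5, so result = 1
¬A: Gödel ¬ of 0.3 = 0 (operand ≠ 0)
((((A → B) → A) → B) → ¬A): 1 > 0, so result = 0
(((((A → B) → A) → B) → ¬A) → B): 0 ≤ 0.5, so result = 1
((((((A → B) → A) → B) → ¬A) → B) → A): 1 > 0.3, so result = 0.3
(((((((A → B) → A) → B) → ¬A) → B) → A) → A): 0.3 ≤ 0.3, so result = 1
((((((((A → B) → A) → B) → ¬A) → B) → A) → A) → A): 1 > 0.3, so result = 0.3
¬B: Gödel ¬ of 0.5 = 0 (operand ≠ 0)
(((((((((A → B) → A) → B) → ¬A) → B) → A) → A) → A) → ¬B): 0.3 > 0, so result = 0
((((((((((A → B) → A) → B) → ¬A) → B) → A) → A) → A) → ¬B) → A): 0 ≤ 0.3, so result = 1
(((((((((((A → B) → A) → B) → ¬A) → B) → A) → A) → A) → ¬B) → A) → A): 1 > 0.3, so result = 0.3

0.30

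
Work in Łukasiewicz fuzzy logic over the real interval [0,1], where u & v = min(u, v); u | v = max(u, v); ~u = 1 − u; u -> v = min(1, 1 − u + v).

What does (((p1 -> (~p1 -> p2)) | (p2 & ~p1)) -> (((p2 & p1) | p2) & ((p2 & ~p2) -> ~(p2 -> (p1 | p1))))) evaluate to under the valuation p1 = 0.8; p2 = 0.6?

0.60

~p1: Łukasiewicz ¬ gives 1 − 0.8 = 0.2
(~p1 -> p2): min(1, 1 − 0.2 + 0.6) = 1
(p1 -> (~p1 -> p2)): min(1, 1 − 0.8 + 1) = 1
~p1: Łukasiewicz ¬ gives 1 − 0.8 = 0.2
(p2 & ~p1) = min(0.6, 0.2) = 0.2
((p1 -> (~p1 -> p2)) | (p2 & ~p1)) = max(1, 0.2) = 1
(p2 & p1) = min(0.6, 0.8) = 0.6
((p2 & p1) | p2) = max(0.6, 0.6) = 0.6
~p2: Łukasiewicz ¬ gives 1 − 0.6 = 0.4
(p2 & ~p2) = min(0.6, 0.4) = 0.4
(p1 | p1) = max(0.8, 0.8) = 0.8
(p2 -> (p1 | p1)): min(1, 1 − 0.6 + 0.8) = 1
~(p2 -> (p1 | p1)): Łukasiewicz ¬ gives 1 − 1 = 0
((p2 & ~p2) -> ~(p2 -> (p1 | p1))): min(1, 1 − 0.4 + 0) = 0.6
(((p2 & p1) | p2) & ((p2 & ~p2) -> ~(p2 -> (p1 | p1)))) = min(0.6, 0.6) = 0.6
(((p1 -> (~p1 -> p2)) | (p2 & ~p1)) -> (((p2 & p1) | p2) & ((p2 & ~p2) -> ~(p2 -> (p1 | p1))))): min(1, 1 − 1 + 0.6) = 0.6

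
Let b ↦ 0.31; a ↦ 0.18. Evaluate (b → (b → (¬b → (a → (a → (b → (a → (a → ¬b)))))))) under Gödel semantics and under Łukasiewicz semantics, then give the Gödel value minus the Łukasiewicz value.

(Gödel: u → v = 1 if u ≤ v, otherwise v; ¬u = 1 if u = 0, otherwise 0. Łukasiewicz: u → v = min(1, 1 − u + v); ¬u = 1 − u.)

Gödel evaluation:
  ¬b: Gödel ¬ of 0.31 = 0 (operand ≠ 0)
  ¬b: Gödel ¬ of 0.31 = 0 (operand ≠ 0)
  (a → ¬b): 0.18 > 0, so result = 0
  (a → (a → ¬b)): 0.18 > 0, so result = 0
  (b → (a → (a → ¬b))): 0.31 > 0, so result = 0
  (a → (b → (a → (a → ¬b)))): 0.18 > 0, so result = 0
  (a → (a → (b → (a → (a → ¬b))))): 0.18 > 0, so result = 0
  (¬b → (a → (a → (b → (a → (a → ¬b)))))): 0 ≤ 0, so result = 1
  (b → (¬b → (a → (a → (b → (a → (a → ¬b))))))): 0.31 ≤ 1, so result = 1
  (b → (b → (¬b → (a → (a → (b → (a → (a → ¬b)))))))): 0.31 ≤ 1, so result = 1
  Gödel value = 1
Łukasiewicz evaluation:
  ¬b: Łukasiewicz ¬ gives 1 − 0.31 = 0.69
  ¬b: Łukasiewicz ¬ gives 1 − 0.31 = 0.69
  (a → ¬b): min(1, 1 − 0.18 + 0.69) = 1
  (a → (a → ¬b)): min(1, 1 − 0.18 + 1) = 1
  (b → (a → (a → ¬b))): min(1, 1 − 0.31 + 1) = 1
  (a → (b → (a → (a → ¬b)))): min(1, 1 − 0.18 + 1) = 1
  (a → (a → (b → (a → (a → ¬b))))): min(1, 1 − 0.18 + 1) = 1
  (¬b → (a → (a → (b → (a → (a → ¬b)))))): min(1, 1 − 0.69 + 1) = 1
  (b → (¬b → (a → (a → (b → (a → (a → ¬b))))))): min(1, 1 − 0.31 + 1) = 1
  (b → (b → (¬b → (a → (a → (b → (a → (a → ¬b)))))))): min(1, 1 − 0.31 + 1) = 1
  Łukasiewicz value = 1
Difference: 1 − 1 = 0.00

0.00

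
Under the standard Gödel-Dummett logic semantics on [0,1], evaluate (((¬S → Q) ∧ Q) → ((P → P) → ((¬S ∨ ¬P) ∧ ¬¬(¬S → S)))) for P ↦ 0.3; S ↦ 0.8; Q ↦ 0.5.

0.00

¬S: Gödel ¬ of 0.8 = 0 (operand ≠ 0)
(¬S → Q): 0 ≤ 0.5, so result = 1
((¬S → Q) ∧ Q) = min(1, 0.5) = 0.5
(P → P): 0.3 ≤ 0.3, so result = 1
¬S: Gödel ¬ of 0.8 = 0 (operand ≠ 0)
¬P: Gödel ¬ of 0.3 = 0 (operand ≠ 0)
(¬S ∨ ¬P) = max(0, 0) = 0
¬S: Gödel ¬ of 0.8 = 0 (operand ≠ 0)
(¬S → S): 0 ≤ 0.8, so result = 1
¬(¬S → S): Gödel ¬ of 1 = 0 (operand ≠ 0)
¬¬(¬S → S): Gödel ¬ of 0 = 1 (operand is 0)
((¬S ∨ ¬P) ∧ ¬¬(¬S → S)) = min(0, 1) = 0
((P → P) → ((¬S ∨ ¬P) ∧ ¬¬(¬S → S))): 1 > 0, so result = 0
(((¬S → Q) ∧ Q) → ((P → P) → ((¬S ∨ ¬P) ∧ ¬¬(¬S → S)))): 0.5 > 0, so result = 0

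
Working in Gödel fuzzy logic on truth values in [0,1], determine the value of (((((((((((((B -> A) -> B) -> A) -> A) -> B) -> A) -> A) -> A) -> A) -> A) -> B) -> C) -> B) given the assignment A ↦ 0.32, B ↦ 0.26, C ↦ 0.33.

0.26

(B -> A): 0.26 ≤ 0.32, so result = 1
((B -> A) -> B): 1 > 0.26, so result = 0.26
(((B -> A) -> B) -> A): 0.26 ≤ 0.32, so result = 1
((((B -> A) -> B) -> A) -> A): 1 > 0.32, so result = 0.32
(((((B -> A) -> B) -> A) -> A) -> B): 0.32 > 0.26, so result = 0.26
((((((B -> A) -> B) -> A) -> A) -> B) -> A): 0.26 ≤ 0.32, so result = 1
(((((((B -> A) -> B) -> A) -> A) -> B) -> A) -> A): 1 > 0.32, so result = 0.32
((((((((B -> A) -> B) -> A) -> A) -> B) -> A) -> A) -> A): 0.32 ≤ 0.32, so result = 1
(((((((((B -> A) -> B) -> A) -> A) -> B) -> A) -> A) -> A) -> A): 1 > 0.32, so result = 0.32
((((((((((B -> A) -> B) -> A) -> A) -> B) -> A) -> A) -> A) -> A) -> A): 0.32 ≤ 0.32, so result = 1
(((((((((((B -> A) -> B) -> A) -> A) -> B) -> A) -> A) -> A) -> A) -> A) -> B): 1 > 0.26, so result = 0.26
((((((((((((B -> A) -> B) -> A) -> A) -> B) -> A) -> A) -> A) -> A) -> A) -> B) -> C): 0.26 ≤ 0.33, so result = 1
(((((((((((((B -> A) -> B) -> A) -> A) -> B) -> A) -> A) -> A) -> A) -> A) -> B) -> C) -> B): 1 > 0.26, so result = 0.26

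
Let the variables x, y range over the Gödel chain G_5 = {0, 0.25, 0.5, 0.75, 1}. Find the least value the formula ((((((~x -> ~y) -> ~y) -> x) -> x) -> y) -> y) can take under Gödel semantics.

The minimum is attained at x = 0.25, y = 0.25:
  ~x: Gödel ¬ of 0.25 = 0 (operand ≠ 0)
  ~y: Gödel ¬ of 0.25 = 0 (operand ≠ 0)
  (~x -> ~y): 0 ≤ 0, so result = 1
  ~y: Gödel ¬ of 0.25 = 0 (operand ≠ 0)
  ((~x -> ~y) -> ~y): 1 > 0, so result = 0
  (((~x -> ~y) -> ~y) -> x): 0 ≤ 0.25, so result = 1
  ((((~x -> ~y) -> ~y) -> x) -> x): 1 > 0.25, so result = 0.25
  (((((~x -> ~y) -> ~y) -> x) -> x) -> y): 0.25 ≤ 0.25, so result = 1
  ((((((~x -> ~y) -> ~y) -> x) -> x) -> y) -> y): 1 > 0.25, so result = 0.25
Checking all 25 assignments confirms none give a value below 0.25.

0.25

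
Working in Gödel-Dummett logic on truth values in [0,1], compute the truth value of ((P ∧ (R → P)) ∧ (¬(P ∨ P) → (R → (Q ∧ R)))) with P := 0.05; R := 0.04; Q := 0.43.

0.05

(R → P): 0.04 ≤ 0.05, so result = 1
(P ∧ (R → P)) = min(0.05, 1) = 0.05
(P ∨ P) = max(0.05, 0.05) = 0.05
¬(P ∨ P): Gödel ¬ of 0.05 = 0 (operand ≠ 0)
(Q ∧ R) = min(0.43, 0.04) = 0.04
(R → (Q ∧ R)): 0.04 ≤ 0.04, so result = 1
(¬(P ∨ P) → (R → (Q ∧ R))): 0 ≤ 1, so result = 1
((P ∧ (R → P)) ∧ (¬(P ∨ P) → (R → (Q ∧ R)))) = min(0.05, 1) = 0.05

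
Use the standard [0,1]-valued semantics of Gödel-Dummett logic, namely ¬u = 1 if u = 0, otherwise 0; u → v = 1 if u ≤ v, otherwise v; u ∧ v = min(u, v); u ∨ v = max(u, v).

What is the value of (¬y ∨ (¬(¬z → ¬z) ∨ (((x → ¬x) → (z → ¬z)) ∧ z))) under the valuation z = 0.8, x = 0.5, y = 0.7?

0.80

¬y: Gödel ¬ of 0.7 = 0 (operand ≠ 0)
¬z: Gödel ¬ of 0.8 = 0 (operand ≠ 0)
¬z: Gödel ¬ of 0.8 = 0 (operand ≠ 0)
(¬z → ¬z): 0 ≤ 0, so result = 1
¬(¬z → ¬z): Gödel ¬ of 1 = 0 (operand ≠ 0)
¬x: Gödel ¬ of 0.5 = 0 (operand ≠ 0)
(x → ¬x): 0.5 > 0, so result = 0
¬z: Gödel ¬ of 0.8 = 0 (operand ≠ 0)
(z → ¬z): 0.8 > 0, so result = 0
((x → ¬x) → (z → ¬z)): 0 ≤ 0, so result = 1
(((x → ¬x) → (z → ¬z)) ∧ z) = min(1, 0.8) = 0.8
(¬(¬z → ¬z) ∨ (((x → ¬x) → (z → ¬z)) ∧ z)) = max(0, 0.8) = 0.8
(¬y ∨ (¬(¬z → ¬z) ∨ (((x → ¬x) → (z → ¬z)) ∧ z))) = max(0, 0.8) = 0.8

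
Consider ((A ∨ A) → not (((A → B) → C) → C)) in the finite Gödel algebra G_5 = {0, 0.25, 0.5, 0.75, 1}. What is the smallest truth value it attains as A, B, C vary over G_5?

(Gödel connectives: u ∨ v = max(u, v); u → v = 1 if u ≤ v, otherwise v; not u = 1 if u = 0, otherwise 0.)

0.00

The minimum is attained at A = 0.25, B = 0, C = 0.25:
  (A ∨ A) = max(0.25, 0.25) = 0.25
  (A → B): 0.25 > 0, so result = 0
  ((A → B) → C): 0 ≤ 0.25, so result = 1
  (((A → B) → C) → C): 1 > 0.25, so result = 0.25
  not (((A → B) → C) → C): Gödel ¬ of 0.25 = 0 (operand ≠ 0)
  ((A ∨ A) → not (((A → B) → C) → C)): 0.25 > 0, so result = 0
Checking all 125 assignments confirms none give a value below 0.00.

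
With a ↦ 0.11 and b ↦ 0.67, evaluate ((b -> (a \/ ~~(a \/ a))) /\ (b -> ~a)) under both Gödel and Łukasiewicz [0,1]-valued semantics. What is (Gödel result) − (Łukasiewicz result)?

-0.44

Gödel evaluation:
  (a \/ a) = max(0.11, 0.11) = 0.11
  ~(a \/ a): Gödel ¬ of 0.11 = 0 (operand ≠ 0)
  ~~(a \/ a): Gödel ¬ of 0 = 1 (operand is 0)
  (a \/ ~~(a \/ a)) = max(0.11, 1) = 1
  (b -> (a \/ ~~(a \/ a))): 0.67 ≤ 1, so result = 1
  ~a: Gödel ¬ of 0.11 = 0 (operand ≠ 0)
  (b -> ~a): 0.67 > 0, so result = 0
  ((b -> (a \/ ~~(a \/ a))) /\ (b -> ~a)) = min(1, 0) = 0
  Gödel value = 0
Łukasiewicz evaluation:
  (a \/ a) = max(0.11, 0.11) = 0.11
  ~(a \/ a): Łukasiewicz ¬ gives 1 − 0.11 = 0.89
  ~~(a \/ a): Łukasiewicz ¬ gives 1 − 0.89 = 0.11
  (a \/ ~~(a \/ a)) = max(0.11, 0.11) = 0.11
  (b -> (a \/ ~~(a \/ a))): min(1, 1 − 0.67 + 0.11) = 0.44
  ~a: Łukasiewicz ¬ gives 1 − 0.11 = 0.89
  (b -> ~a): min(1, 1 − 0.67 + 0.89) = 1
  ((b -> (a \/ ~~(a \/ a))) /\ (b -> ~a)) = min(0.44, 1) = 0.44
  Łukasiewicz value = 0.44
Difference: 0 − 0.44 = -0.44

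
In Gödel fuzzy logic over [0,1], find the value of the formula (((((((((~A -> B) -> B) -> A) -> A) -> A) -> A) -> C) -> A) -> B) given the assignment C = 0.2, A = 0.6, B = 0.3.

0.30

~A: Gödel ¬ of 0.6 = 0 (operand ≠ 0)
(~A -> B): 0 ≤ 0.3, so result = 1
((~A -> B) -> B): 1 > 0.3, so result = 0.3
(((~A -> B) -> B) -> A): 0.3 ≤ 0.6, so result = 1
((((~A -> B) -> B) -> A) -> A): 1 > 0.6, so result = 0.6
(((((~A -> B) -> B) -> A) -> A) -> A): 0.6 ≤ 0.6, so result = 1
((((((~A -> B) -> B) -> A) -> A) -> A) -> A): 1 > 0.6, so result = 0.6
(((((((~A -> B) -> B) -> A) -> A) -> A) -> A) -> C): 0.6 > 0.2, so result = 0.2
((((((((~A -> B) -> B) -> A) -> A) -> A) -> A) -> C) -> A): 0.2 ≤ 0.6, so result = 1
(((((((((~A -> B) -> B) -> A) -> A) -> A) -> A) -> C) -> A) -> B): 1 > 0.3, so result = 0.3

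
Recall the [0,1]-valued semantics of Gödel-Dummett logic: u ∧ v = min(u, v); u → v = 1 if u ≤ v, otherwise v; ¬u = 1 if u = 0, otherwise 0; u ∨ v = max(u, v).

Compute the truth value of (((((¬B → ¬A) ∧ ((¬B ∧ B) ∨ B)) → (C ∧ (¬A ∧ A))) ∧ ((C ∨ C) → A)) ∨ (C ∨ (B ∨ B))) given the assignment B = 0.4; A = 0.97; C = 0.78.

¬B: Gödel ¬ of 0.4 = 0 (operand ≠ 0)
¬A: Gödel ¬ of 0.97 = 0 (operand ≠ 0)
(¬B → ¬A): 0 ≤ 0, so result = 1
¬B: Gödel ¬ of 0.4 = 0 (operand ≠ 0)
(¬B ∧ B) = min(0, 0.4) = 0
((¬B ∧ B) ∨ B) = max(0, 0.4) = 0.4
((¬B → ¬A) ∧ ((¬B ∧ B) ∨ B)) = min(1, 0.4) = 0.4
¬A: Gödel ¬ of 0.97 = 0 (operand ≠ 0)
(¬A ∧ A) = min(0, 0.97) = 0
(C ∧ (¬A ∧ A)) = min(0.78, 0) = 0
(((¬B → ¬A) ∧ ((¬B ∧ B) ∨ B)) → (C ∧ (¬A ∧ A))): 0.4 > 0, so result = 0
(C ∨ C) = max(0.78, 0.78) = 0.78
((C ∨ C) → A): 0.78 ≤ 0.97, so result = 1
((((¬B → ¬A) ∧ ((¬B ∧ B) ∨ B)) → (C ∧ (¬A ∧ A))) ∧ ((C ∨ C) → A)) = min(0, 1) = 0
(B ∨ B) = max(0.4, 0.4) = 0.4
(C ∨ (B ∨ B)) = max(0.78, 0.4) = 0.78
(((((¬B → ¬A) ∧ ((¬B ∧ B) ∨ B)) → (C ∧ (¬A ∧ A))) ∧ ((C ∨ C) → A)) ∨ (C ∨ (B ∨ B))) = max(0, 0.78) = 0.78

0.78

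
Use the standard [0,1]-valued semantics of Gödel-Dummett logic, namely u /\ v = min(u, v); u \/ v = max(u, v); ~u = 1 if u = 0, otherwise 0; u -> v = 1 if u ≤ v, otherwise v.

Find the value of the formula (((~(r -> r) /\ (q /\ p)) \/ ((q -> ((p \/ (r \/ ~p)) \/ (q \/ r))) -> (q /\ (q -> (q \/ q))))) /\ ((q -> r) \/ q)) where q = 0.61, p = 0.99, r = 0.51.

(r -> r): 0.51 ≤ 0.51, so result = 1
~(r -> r): Gödel ¬ of 1 = 0 (operand ≠ 0)
(q /\ p) = min(0.61, 0.99) = 0.61
(~(r -> r) /\ (q /\ p)) = min(0, 0.61) = 0
~p: Gödel ¬ of 0.99 = 0 (operand ≠ 0)
(r \/ ~p) = max(0.51, 0) = 0.51
(p \/ (r \/ ~p)) = max(0.99, 0.51) = 0.99
(q \/ r) = max(0.61, 0.51) = 0.61
((p \/ (r \/ ~p)) \/ (q \/ r)) = max(0.99, 0.61) = 0.99
(q -> ((p \/ (r \/ ~p)) \/ (q \/ r))): 0.61 ≤ 0.99, so result = 1
(q \/ q) = max(0.61, 0.61) = 0.61
(q -> (q \/ q)): 0.61 ≤ 0.61, so result = 1
(q /\ (q -> (q \/ q))) = min(0.61, 1) = 0.61
((q -> ((p \/ (r \/ ~p)) \/ (q \/ r))) -> (q /\ (q -> (q \/ q)))): 1 > 0.61, so result = 0.61
((~(r -> r) /\ (q /\ p)) \/ ((q -> ((p \/ (r \/ ~p)) \/ (q \/ r))) -> (q /\ (q -> (q \/ q))))) = max(0, 0.61) = 0.61
(q -> r): 0.61 > 0.51, so result = 0.51
((q -> r) \/ q) = max(0.51, 0.61) = 0.61
(((~(r -> r) /\ (q /\ p)) \/ ((q -> ((p \/ (r \/ ~p)) \/ (q \/ r))) -> (q /\ (q -> (q \/ q))))) /\ ((q -> r) \/ q)) = min(0.61, 0.61) = 0.61

0.61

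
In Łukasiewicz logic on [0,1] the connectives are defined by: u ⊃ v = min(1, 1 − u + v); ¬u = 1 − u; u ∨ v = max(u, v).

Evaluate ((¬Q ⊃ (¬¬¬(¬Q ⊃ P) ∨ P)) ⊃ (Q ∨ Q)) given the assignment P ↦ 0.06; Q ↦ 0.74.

¬Q: Łukasiewicz ¬ gives 1 − 0.74 = 0.26
¬Q: Łukasiewicz ¬ gives 1 − 0.74 = 0.26
(¬Q ⊃ P): min(1, 1 − 0.26 + 0.06) = 0.8
¬(¬Q ⊃ P): Łukasiewicz ¬ gives 1 − 0.8 = 0.2
¬¬(¬Q ⊃ P): Łukasiewicz ¬ gives 1 − 0.2 = 0.8
¬¬¬(¬Q ⊃ P): Łukasiewicz ¬ gives 1 − 0.8 = 0.2
(¬¬¬(¬Q ⊃ P) ∨ P) = max(0.2, 0.06) = 0.2
(¬Q ⊃ (¬¬¬(¬Q ⊃ P) ∨ P)): min(1, 1 − 0.26 + 0.2) = 0.94
(Q ∨ Q) = max(0.74, 0.74) = 0.74
((¬Q ⊃ (¬¬¬(¬Q ⊃ P) ∨ P)) ⊃ (Q ∨ Q)): min(1, 1 − 0.94 + 0.74) = 0.8

0.80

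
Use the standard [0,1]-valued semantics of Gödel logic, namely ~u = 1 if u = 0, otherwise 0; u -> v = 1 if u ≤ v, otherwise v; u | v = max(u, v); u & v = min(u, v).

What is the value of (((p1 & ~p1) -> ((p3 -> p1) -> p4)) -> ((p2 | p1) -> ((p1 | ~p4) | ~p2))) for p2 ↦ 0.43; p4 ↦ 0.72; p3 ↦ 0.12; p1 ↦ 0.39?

0.39

~p1: Gödel ¬ of 0.39 = 0 (operand ≠ 0)
(p1 & ~p1) = min(0.39, 0) = 0
(p3 -> p1): 0.12 ≤ 0.39, so result = 1
((p3 -> p1) -> p4): 1 > 0.72, so result = 0.72
((p1 & ~p1) -> ((p3 -> p1) -> p4)): 0 ≤ 0.72, so result = 1
(p2 | p1) = max(0.43, 0.39) = 0.43
~p4: Gödel ¬ of 0.72 = 0 (operand ≠ 0)
(p1 | ~p4) = max(0.39, 0) = 0.39
~p2: Gödel ¬ of 0.43 = 0 (operand ≠ 0)
((p1 | ~p4) | ~p2) = max(0.39, 0) = 0.39
((p2 | p1) -> ((p1 | ~p4) | ~p2)): 0.43 > 0.39, so result = 0.39
(((p1 & ~p1) -> ((p3 -> p1) -> p4)) -> ((p2 | p1) -> ((p1 | ~p4) | ~p2))): 1 > 0.39, so result = 0.39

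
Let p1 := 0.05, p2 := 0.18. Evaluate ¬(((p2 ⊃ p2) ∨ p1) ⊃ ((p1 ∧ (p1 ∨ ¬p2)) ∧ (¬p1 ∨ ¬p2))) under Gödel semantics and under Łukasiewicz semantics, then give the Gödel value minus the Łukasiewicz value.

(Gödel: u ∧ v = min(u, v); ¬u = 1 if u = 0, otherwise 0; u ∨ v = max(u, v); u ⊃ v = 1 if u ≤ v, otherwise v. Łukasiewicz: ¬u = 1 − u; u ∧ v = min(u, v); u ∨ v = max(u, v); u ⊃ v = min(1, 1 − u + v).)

0.05

Gödel evaluation:
  (p2 ⊃ p2): 0.18 ≤ 0.18, so result = 1
  ((p2 ⊃ p2) ∨ p1) = max(1, 0.05) = 1
  ¬p2: Gödel ¬ of 0.18 = 0 (operand ≠ 0)
  (p1 ∨ ¬p2) = max(0.05, 0) = 0.05
  (p1 ∧ (p1 ∨ ¬p2)) = min(0.05, 0.05) = 0.05
  ¬p1: Gödel ¬ of 0.05 = 0 (operand ≠ 0)
  ¬p2: Gödel ¬ of 0.18 = 0 (operand ≠ 0)
  (¬p1 ∨ ¬p2) = max(0, 0) = 0
  ((p1 ∧ (p1 ∨ ¬p2)) ∧ (¬p1 ∨ ¬p2)) = min(0.05, 0) = 0
  (((p2 ⊃ p2) ∨ p1) ⊃ ((p1 ∧ (p1 ∨ ¬p2)) ∧ (¬p1 ∨ ¬p2))): 1 > 0, so result = 0
  ¬(((p2 ⊃ p2) ∨ p1) ⊃ ((p1 ∧ (p1 ∨ ¬p2)) ∧ (¬p1 ∨ ¬p2))): Gödel ¬ of 0 = 1 (operand is 0)
  Gödel value = 1
Łukasiewicz evaluation:
  (p2 ⊃ p2): min(1, 1 − 0.18 + 0.18) = 1
  ((p2 ⊃ p2) ∨ p1) = max(1, 0.05) = 1
  ¬p2: Łukasiewicz ¬ gives 1 − 0.18 = 0.82
  (p1 ∨ ¬p2) = max(0.05, 0.82) = 0.82
  (p1 ∧ (p1 ∨ ¬p2)) = min(0.05, 0.82) = 0.05
  ¬p1: Łukasiewicz ¬ gives 1 − 0.05 = 0.95
  ¬p2: Łukasiewicz ¬ gives 1 − 0.18 = 0.82
  (¬p1 ∨ ¬p2) = max(0.95, 0.82) = 0.95
  ((p1 ∧ (p1 ∨ ¬p2)) ∧ (¬p1 ∨ ¬p2)) = min(0.05, 0.95) = 0.05
  (((p2 ⊃ p2) ∨ p1) ⊃ ((p1 ∧ (p1 ∨ ¬p2)) ∧ (¬p1 ∨ ¬p2))): min(1, 1 − 1 + 0.05) = 0.05
  ¬(((p2 ⊃ p2) ∨ p1) ⊃ ((p1 ∧ (p1 ∨ ¬p2)) ∧ (¬p1 ∨ ¬p2))): Łukasiewicz ¬ gives 1 − 0.05 = 0.95
  Łukasiewicz value = 0.95
Difference: 1 − 0.95 = 0.05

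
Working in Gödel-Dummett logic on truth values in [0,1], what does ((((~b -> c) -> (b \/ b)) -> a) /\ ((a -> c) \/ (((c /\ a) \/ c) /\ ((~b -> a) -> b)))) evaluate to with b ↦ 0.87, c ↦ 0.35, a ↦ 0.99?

~b: Gödel ¬ of 0.87 = 0 (operand ≠ 0)
(~b -> c): 0 ≤ 0.35, so result = 1
(b \/ b) = max(0.87, 0.87) = 0.87
((~b -> c) -> (b \/ b)): 1 > 0.87, so result = 0.87
(((~b -> c) -> (b \/ b)) -> a): 0.87 ≤ 0.99, so result = 1
(a -> c): 0.99 > 0.35, so result = 0.35
(c /\ a) = min(0.35, 0.99) = 0.35
((c /\ a) \/ c) = max(0.35, 0.35) = 0.35
~b: Gödel ¬ of 0.87 = 0 (operand ≠ 0)
(~b -> a): 0 ≤ 0.99, so result = 1
((~b -> a) -> b): 1 > 0.87, so result = 0.87
(((c /\ a) \/ c) /\ ((~b -> a) -> b)) = min(0.35, 0.87) = 0.35
((a -> c) \/ (((c /\ a) \/ c) /\ ((~b -> a) -> b))) = max(0.35, 0.35) = 0.35
((((~b -> c) -> (b \/ b)) -> a) /\ ((a -> c) \/ (((c /\ a) \/ c) /\ ((~b -> a) -> b)))) = min(1, 0.35) = 0.35

0.35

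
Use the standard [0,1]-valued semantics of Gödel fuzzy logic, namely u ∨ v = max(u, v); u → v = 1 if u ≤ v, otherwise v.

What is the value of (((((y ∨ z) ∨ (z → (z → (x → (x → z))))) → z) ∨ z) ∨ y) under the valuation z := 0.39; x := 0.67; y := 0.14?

(y ∨ z) = max(0.14, 0.39) = 0.39
(x → z): 0.67 > 0.39, so result = 0.39
(x → (x → z)): 0.67 > 0.39, so result = 0.39
(z → (x → (x → z))): 0.39 ≤ 0.39, so result = 1
(z → (z → (x → (x → z)))): 0.39 ≤ 1, so result = 1
((y ∨ z) ∨ (z → (z → (x → (x → z))))) = max(0.39, 1) = 1
(((y ∨ z) ∨ (z → (z → (x → (x → z))))) → z): 1 > 0.39, so result = 0.39
((((y ∨ z) ∨ (z → (z → (x → (x → z))))) → z) ∨ z) = max(0.39, 0.39) = 0.39
(((((y ∨ z) ∨ (z → (z → (x → (x → z))))) → z) ∨ z) ∨ y) = max(0.39, 0.14) = 0.39

0.39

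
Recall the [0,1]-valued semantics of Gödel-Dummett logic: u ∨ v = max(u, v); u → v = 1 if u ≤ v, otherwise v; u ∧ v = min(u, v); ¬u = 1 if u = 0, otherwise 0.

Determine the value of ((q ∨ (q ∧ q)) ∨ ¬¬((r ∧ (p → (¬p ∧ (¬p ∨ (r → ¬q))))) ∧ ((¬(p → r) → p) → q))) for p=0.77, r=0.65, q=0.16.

(q ∧ q) = min(0.16, 0.16) = 0.16
(q ∨ (q ∧ q)) = max(0.16, 0.16) = 0.16
¬p: Gödel ¬ of 0.77 = 0 (operand ≠ 0)
¬p: Gödel ¬ of 0.77 = 0 (operand ≠ 0)
¬q: Gödel ¬ of 0.16 = 0 (operand ≠ 0)
(r → ¬q): 0.65 > 0, so result = 0
(¬p ∨ (r → ¬q)) = max(0, 0) = 0
(¬p ∧ (¬p ∨ (r → ¬q))) = min(0, 0) = 0
(p → (¬p ∧ (¬p ∨ (r → ¬q)))): 0.77 > 0, so result = 0
(r ∧ (p → (¬p ∧ (¬p ∨ (r → ¬q))))) = min(0.65, 0) = 0
(p → r): 0.77 > 0.65, so result = 0.65
¬(p → r): Gödel ¬ of 0.65 = 0 (operand ≠ 0)
(¬(p → r) → p): 0 ≤ 0.77, so result = 1
((¬(p → r) → p) → q): 1 > 0.16, so result = 0.16
((r ∧ (p → (¬p ∧ (¬p ∨ (r → ¬q))))) ∧ ((¬(p → r) → p) → q)) = min(0, 0.16) = 0
¬((r ∧ (p → (¬p ∧ (¬p ∨ (r → ¬q))))) ∧ ((¬(p → r) → p) → q)): Gödel ¬ of 0 = 1 (operand is 0)
¬¬((r ∧ (p → (¬p ∧ (¬p ∨ (r → ¬q))))) ∧ ((¬(p → r) → p) → q)): Gödel ¬ of 1 = 0 (operand ≠ 0)
((q ∨ (q ∧ q)) ∨ ¬¬((r ∧ (p → (¬p ∧ (¬p ∨ (r → ¬q))))) ∧ ((¬(p → r) → p) → q))) = max(0.16, 0) = 0.16

0.16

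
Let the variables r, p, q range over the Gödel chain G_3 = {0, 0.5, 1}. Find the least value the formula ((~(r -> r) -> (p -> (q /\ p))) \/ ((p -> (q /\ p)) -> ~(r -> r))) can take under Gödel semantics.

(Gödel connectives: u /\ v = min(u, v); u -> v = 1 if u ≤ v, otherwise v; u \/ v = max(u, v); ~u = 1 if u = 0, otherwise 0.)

Every assignment gives 1. For instance at r = 0, p = 0, q = 0:
  (r -> r): 0 ≤ 0, so result = 1
  ~(r -> r): Gödel ¬ of 1 = 0 (operand ≠ 0)
  (q /\ p) = min(0, 0) = 0
  (p -> (q /\ p)): 0 ≤ 0, so result = 1
  (~(r -> r) -> (p -> (q /\ p))): 0 ≤ 1, so result = 1
  (q /\ p) = min(0, 0) = 0
  (p -> (q /\ p)): 0 ≤ 0, so result = 1
  (r -> r): 0 ≤ 0, so result = 1
  ~(r -> r): Gödel ¬ of 1 = 0 (operand ≠ 0)
  ((p -> (q /\ p)) -> ~(r -> r)): 1 > 0, so result = 0
  ((~(r -> r) -> (p -> (q /\ p))) \/ ((p -> (q /\ p)) -> ~(r -> r))) = max(1, 0) = 1
All 27 assignments give value 1 — the formula is a G_3-tautology.

1.00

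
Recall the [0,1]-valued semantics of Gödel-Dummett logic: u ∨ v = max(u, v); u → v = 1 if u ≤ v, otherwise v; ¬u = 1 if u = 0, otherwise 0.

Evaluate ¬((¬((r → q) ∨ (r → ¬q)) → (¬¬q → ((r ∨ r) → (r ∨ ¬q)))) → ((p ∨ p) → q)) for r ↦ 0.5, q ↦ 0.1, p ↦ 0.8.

(r → q): 0.5 > 0.1, so result = 0.1
¬q: Gödel ¬ of 0.1 = 0 (operand ≠ 0)
(r → ¬q): 0.5 > 0, so result = 0
((r → q) ∨ (r → ¬q)) = max(0.1, 0) = 0.1
¬((r → q) ∨ (r → ¬q)): Gödel ¬ of 0.1 = 0 (operand ≠ 0)
¬q: Gödel ¬ of 0.1 = 0 (operand ≠ 0)
¬¬q: Gödel ¬ of 0 = 1 (operand is 0)
(r ∨ r) = max(0.5, 0.5) = 0.5
¬q: Gödel ¬ of 0.1 = 0 (operand ≠ 0)
(r ∨ ¬q) = max(0.5, 0) = 0.5
((r ∨ r) → (r ∨ ¬q)): 0.5 ≤ 0.5, so result = 1
(¬¬q → ((r ∨ r) → (r ∨ ¬q))): 1 ≤ 1, so result = 1
(¬((r → q) ∨ (r → ¬q)) → (¬¬q → ((r ∨ r) → (r ∨ ¬q)))): 0 ≤ 1, so result = 1
(p ∨ p) = max(0.8, 0.8) = 0.8
((p ∨ p) → q): 0.8 > 0.1, so result = 0.1
((¬((r → q) ∨ (r → ¬q)) → (¬¬q → ((r ∨ r) → (r ∨ ¬q)))) → ((p ∨ p) → q)): 1 > 0.1, so result = 0.1
¬((¬((r → q) ∨ (r → ¬q)) → (¬¬q → ((r ∨ r) → (r ∨ ¬q)))) → ((p ∨ p) → q)): Gödel ¬ of 0.1 = 0 (operand ≠ 0)

0.00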